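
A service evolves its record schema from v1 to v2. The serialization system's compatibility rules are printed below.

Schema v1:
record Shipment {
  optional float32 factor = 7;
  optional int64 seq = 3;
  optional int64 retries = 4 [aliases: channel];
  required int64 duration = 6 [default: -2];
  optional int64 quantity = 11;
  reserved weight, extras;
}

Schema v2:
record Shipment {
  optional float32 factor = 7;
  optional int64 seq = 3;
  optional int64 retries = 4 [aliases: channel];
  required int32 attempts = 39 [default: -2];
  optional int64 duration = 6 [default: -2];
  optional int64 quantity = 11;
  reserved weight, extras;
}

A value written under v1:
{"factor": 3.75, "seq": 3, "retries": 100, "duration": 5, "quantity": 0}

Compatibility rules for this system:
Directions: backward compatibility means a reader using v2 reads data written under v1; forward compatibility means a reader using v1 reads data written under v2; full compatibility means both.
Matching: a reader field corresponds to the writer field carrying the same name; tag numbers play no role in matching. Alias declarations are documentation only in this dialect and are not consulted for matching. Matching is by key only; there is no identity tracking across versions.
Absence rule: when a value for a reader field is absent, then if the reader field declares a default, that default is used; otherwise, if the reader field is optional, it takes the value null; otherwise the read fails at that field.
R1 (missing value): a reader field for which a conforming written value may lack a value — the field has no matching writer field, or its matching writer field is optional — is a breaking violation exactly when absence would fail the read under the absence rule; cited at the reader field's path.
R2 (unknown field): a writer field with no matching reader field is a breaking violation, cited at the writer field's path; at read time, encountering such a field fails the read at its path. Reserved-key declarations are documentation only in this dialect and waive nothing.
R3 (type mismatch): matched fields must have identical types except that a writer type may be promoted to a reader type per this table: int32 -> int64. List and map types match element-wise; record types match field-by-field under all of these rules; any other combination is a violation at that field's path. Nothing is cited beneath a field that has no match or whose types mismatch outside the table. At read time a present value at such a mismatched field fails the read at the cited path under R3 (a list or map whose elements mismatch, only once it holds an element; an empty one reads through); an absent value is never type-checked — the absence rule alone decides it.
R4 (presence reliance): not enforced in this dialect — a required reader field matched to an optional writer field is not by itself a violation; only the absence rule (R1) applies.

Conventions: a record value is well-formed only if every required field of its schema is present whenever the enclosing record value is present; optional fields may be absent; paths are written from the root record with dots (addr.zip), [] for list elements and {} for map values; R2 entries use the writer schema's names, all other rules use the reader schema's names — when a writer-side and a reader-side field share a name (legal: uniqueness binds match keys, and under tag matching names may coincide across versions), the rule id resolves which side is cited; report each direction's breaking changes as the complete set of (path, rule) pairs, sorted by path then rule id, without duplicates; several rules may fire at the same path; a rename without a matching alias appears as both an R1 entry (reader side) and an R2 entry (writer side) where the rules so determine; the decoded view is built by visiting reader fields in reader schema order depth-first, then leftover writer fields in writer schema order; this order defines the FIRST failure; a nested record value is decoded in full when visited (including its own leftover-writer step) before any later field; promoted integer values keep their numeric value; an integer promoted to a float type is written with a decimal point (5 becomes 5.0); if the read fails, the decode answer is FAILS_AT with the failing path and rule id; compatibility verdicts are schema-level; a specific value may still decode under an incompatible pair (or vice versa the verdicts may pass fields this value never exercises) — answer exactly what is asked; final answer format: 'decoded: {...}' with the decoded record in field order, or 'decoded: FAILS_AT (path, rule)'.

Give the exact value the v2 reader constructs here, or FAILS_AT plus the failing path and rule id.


decoded: {"factor": 3.75, "seq": 3, "retries": 100, "attempts": -2, "duration": 5, "quantity": 0}

the writer's type comes first in each Shipment pair
decode walk for Shipment under reader schema v2:
  factor := 3.75
  seq := 3
  retries := 100
  attempts := -2 (no value, default fills)
  duration := 5
  quantity := 0
  => decoded: {"factor": 3.75, "seq": 3, "retries": 100, "attempts": -2, "duration": 5, "quantity": 0}
diffs on Shipment not affecting the asked answer:
  field duration in record Shipment: required changed to optional -> fires no rule on Shipment under this dialect and leaves the result unchanged


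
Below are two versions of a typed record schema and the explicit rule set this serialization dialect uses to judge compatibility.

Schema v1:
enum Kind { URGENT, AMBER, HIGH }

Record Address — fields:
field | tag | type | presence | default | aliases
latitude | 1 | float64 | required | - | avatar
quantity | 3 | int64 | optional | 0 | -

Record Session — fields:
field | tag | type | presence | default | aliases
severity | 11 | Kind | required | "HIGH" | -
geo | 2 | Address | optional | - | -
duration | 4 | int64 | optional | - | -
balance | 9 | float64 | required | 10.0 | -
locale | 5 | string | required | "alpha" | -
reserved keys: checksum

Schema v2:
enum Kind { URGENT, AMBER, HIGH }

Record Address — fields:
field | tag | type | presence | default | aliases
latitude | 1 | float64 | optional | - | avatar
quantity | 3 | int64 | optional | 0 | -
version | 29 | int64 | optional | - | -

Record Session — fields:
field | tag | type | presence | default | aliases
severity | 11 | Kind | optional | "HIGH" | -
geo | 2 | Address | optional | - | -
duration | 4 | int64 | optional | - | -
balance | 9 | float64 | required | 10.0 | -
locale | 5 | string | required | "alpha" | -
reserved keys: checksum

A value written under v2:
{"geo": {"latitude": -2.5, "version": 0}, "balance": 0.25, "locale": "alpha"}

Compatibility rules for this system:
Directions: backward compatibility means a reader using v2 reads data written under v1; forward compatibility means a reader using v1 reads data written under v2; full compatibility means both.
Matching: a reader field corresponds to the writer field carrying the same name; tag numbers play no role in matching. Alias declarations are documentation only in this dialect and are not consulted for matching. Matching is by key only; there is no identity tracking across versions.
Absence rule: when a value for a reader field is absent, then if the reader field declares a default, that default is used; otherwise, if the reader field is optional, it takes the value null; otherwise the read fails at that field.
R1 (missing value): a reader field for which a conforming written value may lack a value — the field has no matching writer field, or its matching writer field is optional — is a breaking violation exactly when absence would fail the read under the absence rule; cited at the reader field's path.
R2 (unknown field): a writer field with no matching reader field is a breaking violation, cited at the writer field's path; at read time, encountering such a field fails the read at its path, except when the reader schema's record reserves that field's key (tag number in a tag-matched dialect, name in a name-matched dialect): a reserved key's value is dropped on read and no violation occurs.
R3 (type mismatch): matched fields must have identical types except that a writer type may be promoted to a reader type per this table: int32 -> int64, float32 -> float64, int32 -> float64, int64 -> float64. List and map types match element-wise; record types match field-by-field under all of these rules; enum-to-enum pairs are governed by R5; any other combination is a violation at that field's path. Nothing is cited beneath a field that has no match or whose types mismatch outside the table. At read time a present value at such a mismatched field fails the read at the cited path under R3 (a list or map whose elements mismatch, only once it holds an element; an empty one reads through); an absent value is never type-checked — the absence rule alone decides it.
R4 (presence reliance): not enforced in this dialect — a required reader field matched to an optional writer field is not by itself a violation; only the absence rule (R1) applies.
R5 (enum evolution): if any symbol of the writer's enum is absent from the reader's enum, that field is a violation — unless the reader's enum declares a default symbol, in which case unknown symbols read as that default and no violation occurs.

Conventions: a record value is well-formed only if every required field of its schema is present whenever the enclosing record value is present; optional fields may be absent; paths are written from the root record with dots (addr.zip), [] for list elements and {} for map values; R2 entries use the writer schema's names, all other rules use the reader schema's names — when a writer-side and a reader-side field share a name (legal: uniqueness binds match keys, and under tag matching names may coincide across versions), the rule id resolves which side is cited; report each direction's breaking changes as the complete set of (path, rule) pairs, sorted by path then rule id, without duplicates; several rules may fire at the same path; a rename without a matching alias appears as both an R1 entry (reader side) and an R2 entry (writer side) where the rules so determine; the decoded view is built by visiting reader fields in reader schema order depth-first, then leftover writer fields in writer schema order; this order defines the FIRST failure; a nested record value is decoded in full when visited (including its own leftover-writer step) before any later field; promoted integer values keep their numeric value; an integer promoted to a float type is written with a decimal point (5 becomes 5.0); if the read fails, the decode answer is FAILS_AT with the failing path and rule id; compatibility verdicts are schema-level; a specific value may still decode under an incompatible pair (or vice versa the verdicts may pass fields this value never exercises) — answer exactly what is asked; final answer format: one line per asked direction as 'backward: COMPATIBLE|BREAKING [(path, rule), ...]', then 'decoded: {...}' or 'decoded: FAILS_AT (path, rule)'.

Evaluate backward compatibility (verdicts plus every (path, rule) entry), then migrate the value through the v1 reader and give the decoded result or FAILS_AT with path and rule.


in Session below, arrows point writer -> reader
backward for Session (reader v2, writer v1):
  writer required, Kind -> Kind: reader severity maps from writer severity
  writer optional, Address -> Address: reader geo maps from writer geo
  writer optional, int64 -> int64: reader duration maps from writer duration
  writer required, float64 -> float64: reader balance maps from writer balance
  writer required, string -> string: reader locale maps from writer locale
  writer required, float64 -> float64: reader geo.latitude maps from writer geo.latitude
  writer optional, int64 -> int64: reader geo.quantity maps from writer geo.quantity
  no writer field matches reader geo.version
  => backward: COMPATIBLE
decode (reader v1):
  severity := "HIGH" (missing; default applied)
  geo.latitude := -2.5
  geo.quantity := 0 (missing; default applied)
  read fails at geo.version under R2 (unknown field)
  => FAILS_AT (geo.version, R2)
ruling out the remaining Session differences:
  field latitude in record Address: required changed to optional -> matters only for Session's forward compatibility — outside the asked direction
  field severity in record Session: required changed to optional -> no rule fires on it in Session's dialect; the asked verdict holds

backward: COMPATIBLE []; decoded: FAILS_AT (geo.version, R2)


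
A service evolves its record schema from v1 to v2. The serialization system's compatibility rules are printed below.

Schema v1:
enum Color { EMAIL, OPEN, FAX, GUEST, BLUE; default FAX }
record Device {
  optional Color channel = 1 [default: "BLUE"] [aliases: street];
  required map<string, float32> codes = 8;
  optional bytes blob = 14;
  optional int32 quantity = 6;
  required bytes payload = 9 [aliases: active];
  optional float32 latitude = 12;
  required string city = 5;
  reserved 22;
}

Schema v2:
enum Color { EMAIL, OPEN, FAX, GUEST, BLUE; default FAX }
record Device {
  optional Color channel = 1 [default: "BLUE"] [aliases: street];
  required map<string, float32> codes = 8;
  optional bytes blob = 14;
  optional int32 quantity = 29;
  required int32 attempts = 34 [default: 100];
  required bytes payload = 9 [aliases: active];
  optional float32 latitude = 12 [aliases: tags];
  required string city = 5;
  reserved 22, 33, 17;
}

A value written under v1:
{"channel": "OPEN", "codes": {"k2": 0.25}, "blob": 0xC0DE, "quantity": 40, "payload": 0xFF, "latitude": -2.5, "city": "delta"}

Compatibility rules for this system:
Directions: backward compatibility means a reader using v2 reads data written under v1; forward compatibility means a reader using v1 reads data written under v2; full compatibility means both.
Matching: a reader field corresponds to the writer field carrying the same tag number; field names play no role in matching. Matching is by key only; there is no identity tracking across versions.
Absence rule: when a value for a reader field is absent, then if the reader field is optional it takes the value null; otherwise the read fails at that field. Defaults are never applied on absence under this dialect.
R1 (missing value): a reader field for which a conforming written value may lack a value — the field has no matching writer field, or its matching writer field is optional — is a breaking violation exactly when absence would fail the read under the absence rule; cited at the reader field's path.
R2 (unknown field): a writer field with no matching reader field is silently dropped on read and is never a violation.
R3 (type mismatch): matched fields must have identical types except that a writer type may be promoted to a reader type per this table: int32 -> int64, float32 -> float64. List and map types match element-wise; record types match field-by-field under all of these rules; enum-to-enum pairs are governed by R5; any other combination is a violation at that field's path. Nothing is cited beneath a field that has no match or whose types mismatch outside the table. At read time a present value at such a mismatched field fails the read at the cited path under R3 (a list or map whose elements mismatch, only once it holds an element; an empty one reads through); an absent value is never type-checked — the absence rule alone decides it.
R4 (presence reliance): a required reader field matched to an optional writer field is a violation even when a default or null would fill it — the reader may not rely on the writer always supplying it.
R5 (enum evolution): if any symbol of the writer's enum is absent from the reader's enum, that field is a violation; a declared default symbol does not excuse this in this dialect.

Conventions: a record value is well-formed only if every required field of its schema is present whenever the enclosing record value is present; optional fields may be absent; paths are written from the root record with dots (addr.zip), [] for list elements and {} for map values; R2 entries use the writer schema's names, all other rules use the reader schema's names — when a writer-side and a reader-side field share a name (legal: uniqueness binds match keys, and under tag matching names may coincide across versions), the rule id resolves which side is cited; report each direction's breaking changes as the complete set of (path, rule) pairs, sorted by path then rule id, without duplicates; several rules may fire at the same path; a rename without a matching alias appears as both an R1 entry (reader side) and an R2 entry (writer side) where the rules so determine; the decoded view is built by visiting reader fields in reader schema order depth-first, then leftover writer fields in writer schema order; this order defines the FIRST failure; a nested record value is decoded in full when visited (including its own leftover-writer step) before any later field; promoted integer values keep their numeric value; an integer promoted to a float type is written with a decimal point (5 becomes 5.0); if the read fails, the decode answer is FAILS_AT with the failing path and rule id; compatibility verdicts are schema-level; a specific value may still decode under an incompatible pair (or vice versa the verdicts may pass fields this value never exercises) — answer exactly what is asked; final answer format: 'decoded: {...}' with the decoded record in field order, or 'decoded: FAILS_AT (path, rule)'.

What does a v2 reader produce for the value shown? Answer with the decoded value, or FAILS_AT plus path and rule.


arrows below run writer -> reader for Device
decode (reader v2):
  channel := "OPEN"
  codes := {"k2": 0.25}
  blob := 0xC0DE
  quantity := null (not supplied -> null)
  read fails at attempts under R1 (no fill)
  => FAILS_AT (attempts, R1)
the other Device changes do not affect what is asked:
  field quantity in record Device: tag 6 changed to 29 -> inert under this dialect — no rule fires on Device and the result does not move

decoded: FAILS_AT (attempts, R1)


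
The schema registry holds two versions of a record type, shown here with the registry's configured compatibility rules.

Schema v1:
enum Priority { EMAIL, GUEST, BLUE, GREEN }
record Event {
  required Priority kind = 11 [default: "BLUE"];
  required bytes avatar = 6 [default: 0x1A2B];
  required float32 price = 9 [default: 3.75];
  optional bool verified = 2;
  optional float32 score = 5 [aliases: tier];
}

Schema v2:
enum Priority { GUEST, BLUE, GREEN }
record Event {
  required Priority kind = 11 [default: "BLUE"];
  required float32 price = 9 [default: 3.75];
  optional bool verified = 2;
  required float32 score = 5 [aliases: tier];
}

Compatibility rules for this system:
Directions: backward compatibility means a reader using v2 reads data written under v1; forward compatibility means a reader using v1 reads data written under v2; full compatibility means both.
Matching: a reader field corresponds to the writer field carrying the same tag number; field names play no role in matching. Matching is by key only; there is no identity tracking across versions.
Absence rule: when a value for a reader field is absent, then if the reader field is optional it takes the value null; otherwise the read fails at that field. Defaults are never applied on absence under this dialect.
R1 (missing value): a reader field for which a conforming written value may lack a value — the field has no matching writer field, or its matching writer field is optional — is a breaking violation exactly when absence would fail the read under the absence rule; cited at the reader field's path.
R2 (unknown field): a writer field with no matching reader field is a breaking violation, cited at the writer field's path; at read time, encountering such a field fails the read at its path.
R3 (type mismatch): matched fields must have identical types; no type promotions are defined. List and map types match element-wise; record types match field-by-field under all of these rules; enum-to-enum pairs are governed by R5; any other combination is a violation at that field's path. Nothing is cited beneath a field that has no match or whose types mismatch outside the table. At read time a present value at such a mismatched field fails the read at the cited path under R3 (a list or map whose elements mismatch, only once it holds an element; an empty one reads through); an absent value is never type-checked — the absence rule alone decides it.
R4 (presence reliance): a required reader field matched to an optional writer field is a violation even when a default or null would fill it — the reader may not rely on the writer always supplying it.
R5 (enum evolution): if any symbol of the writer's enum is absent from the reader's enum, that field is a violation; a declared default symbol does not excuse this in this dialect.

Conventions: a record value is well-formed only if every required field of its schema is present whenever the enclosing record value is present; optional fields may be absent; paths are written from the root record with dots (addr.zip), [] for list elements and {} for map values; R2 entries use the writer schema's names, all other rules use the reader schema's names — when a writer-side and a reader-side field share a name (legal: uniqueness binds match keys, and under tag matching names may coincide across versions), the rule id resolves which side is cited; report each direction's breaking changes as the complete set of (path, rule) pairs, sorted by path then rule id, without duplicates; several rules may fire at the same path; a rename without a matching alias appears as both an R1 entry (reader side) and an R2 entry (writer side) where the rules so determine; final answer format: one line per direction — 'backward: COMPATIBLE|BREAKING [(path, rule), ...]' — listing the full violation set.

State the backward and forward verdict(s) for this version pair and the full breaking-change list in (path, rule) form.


each type pair in Event: writer, then reader
backward pass over Event, reader schema v2, writer schema v1:
  writer required, Priority -> Priority: reader kind maps from writer kind
  writer required, float32 -> float32: reader price maps from writer price
  writer optional, bool -> bool: reader verified maps from writer verified
  writer optional, float32 -> float32: reader score maps from writer score
  avatar (writer side), unknown to reader
  R2 fires at avatar
  R5 fires at kind
  R1 fires at score
  R4 fires at score
  => 4 violation(s): backward is BREAKING for Event
forward pass over Event, reader schema v1, writer schema v2:
  writer required, Priority -> Priority: reader kind maps from writer kind
  avatar has no writer counterpart
  writer required, float32 -> float32: reader price maps from writer price
  writer optional, bool -> bool: reader verified maps from writer verified
  writer required, float32 -> float32: reader score maps from writer score
  R1 fires at avatar
  => 1 violation(s): forward is BREAKING for Event

backward: BREAKING [(avatar, R2), (kind, R5), (score, R1), (score, R4)]; forward: BREAKING [(avatar, R1)]


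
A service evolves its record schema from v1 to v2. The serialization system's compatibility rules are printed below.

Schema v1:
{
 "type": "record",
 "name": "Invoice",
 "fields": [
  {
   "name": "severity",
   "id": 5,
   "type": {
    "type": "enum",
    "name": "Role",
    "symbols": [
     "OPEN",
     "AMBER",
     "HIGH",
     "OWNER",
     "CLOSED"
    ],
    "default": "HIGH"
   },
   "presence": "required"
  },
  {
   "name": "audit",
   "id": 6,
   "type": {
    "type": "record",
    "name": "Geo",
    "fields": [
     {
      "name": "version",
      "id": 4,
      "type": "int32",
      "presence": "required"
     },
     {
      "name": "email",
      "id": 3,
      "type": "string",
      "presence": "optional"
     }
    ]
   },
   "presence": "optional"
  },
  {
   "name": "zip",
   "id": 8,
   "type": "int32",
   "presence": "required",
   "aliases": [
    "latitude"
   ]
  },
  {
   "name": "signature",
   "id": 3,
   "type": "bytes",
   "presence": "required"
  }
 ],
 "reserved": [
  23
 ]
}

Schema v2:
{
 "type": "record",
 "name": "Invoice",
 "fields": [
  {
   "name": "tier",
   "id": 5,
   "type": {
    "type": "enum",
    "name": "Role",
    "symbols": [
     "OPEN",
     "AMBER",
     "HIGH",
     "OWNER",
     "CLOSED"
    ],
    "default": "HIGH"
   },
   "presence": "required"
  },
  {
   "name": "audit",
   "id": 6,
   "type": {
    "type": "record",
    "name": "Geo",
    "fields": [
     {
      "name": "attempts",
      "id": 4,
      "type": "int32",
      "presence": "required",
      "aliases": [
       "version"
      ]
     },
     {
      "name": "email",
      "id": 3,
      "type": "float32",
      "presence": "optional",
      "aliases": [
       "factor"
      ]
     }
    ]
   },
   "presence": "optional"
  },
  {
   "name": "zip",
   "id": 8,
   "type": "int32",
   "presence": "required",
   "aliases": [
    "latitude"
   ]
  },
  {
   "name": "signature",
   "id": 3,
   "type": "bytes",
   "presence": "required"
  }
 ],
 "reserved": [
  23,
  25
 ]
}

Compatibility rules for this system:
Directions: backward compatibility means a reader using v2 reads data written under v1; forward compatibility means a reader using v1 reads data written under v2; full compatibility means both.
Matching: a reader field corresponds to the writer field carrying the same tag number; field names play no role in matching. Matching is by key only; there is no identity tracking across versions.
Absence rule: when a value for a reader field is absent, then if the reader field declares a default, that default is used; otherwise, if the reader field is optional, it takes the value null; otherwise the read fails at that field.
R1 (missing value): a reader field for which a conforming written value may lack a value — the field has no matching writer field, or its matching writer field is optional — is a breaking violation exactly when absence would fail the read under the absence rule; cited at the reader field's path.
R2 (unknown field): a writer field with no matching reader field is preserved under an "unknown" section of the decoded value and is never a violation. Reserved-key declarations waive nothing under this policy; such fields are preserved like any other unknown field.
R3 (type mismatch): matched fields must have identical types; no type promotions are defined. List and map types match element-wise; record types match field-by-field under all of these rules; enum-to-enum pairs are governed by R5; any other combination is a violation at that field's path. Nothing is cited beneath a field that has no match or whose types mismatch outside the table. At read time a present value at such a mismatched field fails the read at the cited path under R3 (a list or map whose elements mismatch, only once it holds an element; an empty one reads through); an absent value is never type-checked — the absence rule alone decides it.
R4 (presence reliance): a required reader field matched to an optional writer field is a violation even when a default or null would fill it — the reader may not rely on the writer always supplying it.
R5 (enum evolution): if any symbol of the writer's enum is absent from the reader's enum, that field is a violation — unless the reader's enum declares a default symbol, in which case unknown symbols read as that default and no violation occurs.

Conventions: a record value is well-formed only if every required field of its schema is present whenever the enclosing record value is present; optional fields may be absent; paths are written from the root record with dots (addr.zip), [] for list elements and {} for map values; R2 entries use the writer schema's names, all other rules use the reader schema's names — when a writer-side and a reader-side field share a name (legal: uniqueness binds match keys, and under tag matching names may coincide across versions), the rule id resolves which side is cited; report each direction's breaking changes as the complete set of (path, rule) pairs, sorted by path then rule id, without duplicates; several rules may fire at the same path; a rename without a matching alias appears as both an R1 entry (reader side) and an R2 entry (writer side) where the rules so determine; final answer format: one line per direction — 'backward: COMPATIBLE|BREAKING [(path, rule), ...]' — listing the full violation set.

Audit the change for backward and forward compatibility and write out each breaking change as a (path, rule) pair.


each type pair in Invoice: writer, then reader
backward on Invoice — v2 reading data written by v1:
  tier <- severity (Role -> Role, writer required)
  audit <- audit (Geo -> Geo, writer optional)
  zip <- zip (int32 -> int32, writer required)
  signature <- signature (bytes -> bytes, writer required)
  audit.attempts <- audit.version (int32 -> int32, writer required)
  audit.email <- audit.email (string -> float32, writer optional)
  rule R3 violated at audit.email
  => 1 violation(s): backward is BREAKING for Invoice
forward on Invoice — v1 reading data written by v2:
  severity <- tier (Role -> Role, writer required)
  audit <- audit (Geo -> Geo, writer optional)
  zip <- zip (int32 -> int32, writer required)
  signature <- signature (bytes -> bytes, writer required)
  audit.version <- audit.attempts (int32 -> int32, writer required)
  audit.email <- audit.email (float32 -> string, writer optional)
  rule R3 violated at audit.email
  => 1 violation(s): forward is BREAKING for Invoice

backward: BREAKING [(audit.email, R3)]; forward: BREAKING [(audit.email, R3)]


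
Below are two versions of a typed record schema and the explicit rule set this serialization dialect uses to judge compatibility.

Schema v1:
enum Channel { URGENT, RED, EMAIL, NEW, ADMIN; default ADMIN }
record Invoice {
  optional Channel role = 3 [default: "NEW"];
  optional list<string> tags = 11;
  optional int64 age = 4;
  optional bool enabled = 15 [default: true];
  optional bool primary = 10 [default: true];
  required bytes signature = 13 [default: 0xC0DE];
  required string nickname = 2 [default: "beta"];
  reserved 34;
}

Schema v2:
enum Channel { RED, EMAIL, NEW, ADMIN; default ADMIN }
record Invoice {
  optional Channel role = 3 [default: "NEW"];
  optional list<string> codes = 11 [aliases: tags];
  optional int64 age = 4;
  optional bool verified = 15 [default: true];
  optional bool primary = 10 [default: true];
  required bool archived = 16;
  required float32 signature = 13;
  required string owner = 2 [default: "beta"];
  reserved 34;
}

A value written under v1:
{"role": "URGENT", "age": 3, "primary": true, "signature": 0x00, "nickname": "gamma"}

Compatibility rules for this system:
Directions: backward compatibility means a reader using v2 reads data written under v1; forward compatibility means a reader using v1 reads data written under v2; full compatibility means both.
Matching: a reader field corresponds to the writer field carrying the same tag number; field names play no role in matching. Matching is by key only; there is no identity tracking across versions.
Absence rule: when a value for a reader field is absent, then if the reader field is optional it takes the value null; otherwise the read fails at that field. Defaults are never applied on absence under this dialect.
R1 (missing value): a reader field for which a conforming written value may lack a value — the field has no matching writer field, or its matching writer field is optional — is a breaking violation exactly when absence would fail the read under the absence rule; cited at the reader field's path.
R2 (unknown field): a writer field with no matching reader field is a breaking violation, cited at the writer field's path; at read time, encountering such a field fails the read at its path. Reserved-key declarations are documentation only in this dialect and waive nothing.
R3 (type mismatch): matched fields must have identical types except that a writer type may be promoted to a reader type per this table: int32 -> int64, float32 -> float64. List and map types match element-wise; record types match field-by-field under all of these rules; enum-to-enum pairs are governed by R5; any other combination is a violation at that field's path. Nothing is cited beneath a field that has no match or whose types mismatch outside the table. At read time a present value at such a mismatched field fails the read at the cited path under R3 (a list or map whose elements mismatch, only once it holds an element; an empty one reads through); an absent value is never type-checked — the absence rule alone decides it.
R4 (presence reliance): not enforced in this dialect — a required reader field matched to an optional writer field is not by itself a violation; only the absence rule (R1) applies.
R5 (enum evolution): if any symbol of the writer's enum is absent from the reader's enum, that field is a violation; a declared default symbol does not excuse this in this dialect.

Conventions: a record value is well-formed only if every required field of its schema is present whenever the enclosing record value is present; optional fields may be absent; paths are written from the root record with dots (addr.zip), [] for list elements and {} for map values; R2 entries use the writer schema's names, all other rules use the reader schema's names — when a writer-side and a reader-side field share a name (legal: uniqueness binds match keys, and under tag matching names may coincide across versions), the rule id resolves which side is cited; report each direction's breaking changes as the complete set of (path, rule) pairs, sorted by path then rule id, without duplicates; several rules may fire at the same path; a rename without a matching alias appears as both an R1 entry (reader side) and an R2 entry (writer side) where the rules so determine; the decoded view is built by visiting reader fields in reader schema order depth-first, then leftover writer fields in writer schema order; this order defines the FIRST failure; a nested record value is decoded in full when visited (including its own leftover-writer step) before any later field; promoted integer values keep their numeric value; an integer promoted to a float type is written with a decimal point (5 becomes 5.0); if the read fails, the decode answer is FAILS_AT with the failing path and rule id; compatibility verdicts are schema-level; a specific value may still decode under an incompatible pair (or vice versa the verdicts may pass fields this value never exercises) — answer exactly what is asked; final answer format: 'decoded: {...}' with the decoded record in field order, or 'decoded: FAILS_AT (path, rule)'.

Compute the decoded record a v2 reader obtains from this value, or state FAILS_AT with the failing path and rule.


each type pair in Invoice: writer, then reader
decoding the Invoice value with the v2 reader:
  read fails at role under R5
  => FAILS_AT (role, R5)
checking off the Invoice differences that do not matter here:
  renamed field tags to codes in record Invoice (alias tags declared on the renamed field) -> inert under this dialect — no rule fires on Invoice and the result does not move
  renamed field nickname to owner in record Invoice -> inert under this dialect — no rule fires on Invoice and the result does not move
  added field archived to record Invoice: required bool, tag 16 (in v2 it sits immediately before signature) -> affects the rule determinations only; this particular Invoice value decodes identically
  field signature in record Invoice: type bytes changed to float32 (its default is dropped) -> affects the rule determinations only; this particular Invoice value decodes identically
  renamed field enabled to verified in record Invoice -> inert under this dialect — no rule fires on Invoice and the result does not move

decoded: FAILS_AT (role, R5)


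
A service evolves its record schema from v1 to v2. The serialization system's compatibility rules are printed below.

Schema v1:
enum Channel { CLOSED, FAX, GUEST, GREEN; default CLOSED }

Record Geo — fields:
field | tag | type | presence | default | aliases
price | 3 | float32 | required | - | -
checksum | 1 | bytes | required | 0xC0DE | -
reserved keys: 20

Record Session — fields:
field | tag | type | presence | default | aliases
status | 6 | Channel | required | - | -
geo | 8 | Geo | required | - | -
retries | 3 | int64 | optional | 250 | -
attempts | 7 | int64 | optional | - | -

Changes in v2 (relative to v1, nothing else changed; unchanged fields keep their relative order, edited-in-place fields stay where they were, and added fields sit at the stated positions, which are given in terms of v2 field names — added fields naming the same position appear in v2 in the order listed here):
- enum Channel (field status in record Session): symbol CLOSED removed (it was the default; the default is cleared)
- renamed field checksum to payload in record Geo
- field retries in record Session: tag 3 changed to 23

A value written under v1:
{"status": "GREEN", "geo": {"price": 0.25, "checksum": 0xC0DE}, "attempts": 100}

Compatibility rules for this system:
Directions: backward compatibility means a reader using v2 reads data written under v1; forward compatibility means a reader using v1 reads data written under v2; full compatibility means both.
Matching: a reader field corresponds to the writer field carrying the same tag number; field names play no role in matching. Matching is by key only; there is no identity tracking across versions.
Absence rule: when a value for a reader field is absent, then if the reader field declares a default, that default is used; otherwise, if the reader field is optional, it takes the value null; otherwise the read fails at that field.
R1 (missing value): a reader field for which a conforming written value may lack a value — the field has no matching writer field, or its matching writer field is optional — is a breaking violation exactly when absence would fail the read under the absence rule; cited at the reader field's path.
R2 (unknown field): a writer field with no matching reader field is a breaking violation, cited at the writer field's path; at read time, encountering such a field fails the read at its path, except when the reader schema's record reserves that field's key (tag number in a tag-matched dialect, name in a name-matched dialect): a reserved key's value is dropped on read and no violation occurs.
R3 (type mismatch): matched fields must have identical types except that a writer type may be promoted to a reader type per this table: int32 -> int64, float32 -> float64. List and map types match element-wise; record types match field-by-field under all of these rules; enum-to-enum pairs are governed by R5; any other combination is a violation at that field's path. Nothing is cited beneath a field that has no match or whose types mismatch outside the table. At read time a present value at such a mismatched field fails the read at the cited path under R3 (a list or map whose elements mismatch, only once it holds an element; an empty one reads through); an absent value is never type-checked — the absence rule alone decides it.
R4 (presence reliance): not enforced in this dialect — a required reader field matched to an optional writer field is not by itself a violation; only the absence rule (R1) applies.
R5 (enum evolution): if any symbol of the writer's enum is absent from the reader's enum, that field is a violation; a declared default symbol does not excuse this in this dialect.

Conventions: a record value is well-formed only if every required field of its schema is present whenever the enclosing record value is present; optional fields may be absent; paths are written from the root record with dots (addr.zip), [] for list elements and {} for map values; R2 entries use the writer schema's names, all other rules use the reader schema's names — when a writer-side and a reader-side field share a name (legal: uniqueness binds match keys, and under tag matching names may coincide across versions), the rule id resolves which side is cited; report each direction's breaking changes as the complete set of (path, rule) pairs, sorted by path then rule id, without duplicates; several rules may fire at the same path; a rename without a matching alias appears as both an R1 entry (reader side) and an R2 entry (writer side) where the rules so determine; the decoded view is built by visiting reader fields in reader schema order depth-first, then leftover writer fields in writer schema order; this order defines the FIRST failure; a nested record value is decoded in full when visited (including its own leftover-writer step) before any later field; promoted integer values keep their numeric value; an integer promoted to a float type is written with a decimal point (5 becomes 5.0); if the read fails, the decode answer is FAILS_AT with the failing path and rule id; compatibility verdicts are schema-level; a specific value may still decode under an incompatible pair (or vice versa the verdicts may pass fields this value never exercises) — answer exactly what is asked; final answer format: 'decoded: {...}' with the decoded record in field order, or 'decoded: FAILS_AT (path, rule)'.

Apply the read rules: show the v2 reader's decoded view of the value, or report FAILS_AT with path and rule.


in Session below, arrows point writer -> reader
decode (reader v2):
  status := "GREEN"
  geo.price := 0.25
  geo.payload := 0xC0DE (from writer checksum)
  retries := 250 (missing; default applied)
  attempts := 100
  => decoded: {"status": "GREEN", "geo": {"price": 0.25, "payload": 0xC0DE}, "retries": 250, "attempts": 100}
ruling out the remaining Session differences:
  enum Channel (field status in record Session): symbol CLOSED removed (it was the default; the default is cleared) -> schema-level compatibility only; this Session value's decode is unchanged
  field retries in record Session: tag 3 changed to 23 -> schema-level compatibility only; this Session value's decode is unchanged

decoded: {"status": "GREEN", "geo": {"price": 0.25, "payload": 0xC0DE}, "retries": 250, "attempts": 100}
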